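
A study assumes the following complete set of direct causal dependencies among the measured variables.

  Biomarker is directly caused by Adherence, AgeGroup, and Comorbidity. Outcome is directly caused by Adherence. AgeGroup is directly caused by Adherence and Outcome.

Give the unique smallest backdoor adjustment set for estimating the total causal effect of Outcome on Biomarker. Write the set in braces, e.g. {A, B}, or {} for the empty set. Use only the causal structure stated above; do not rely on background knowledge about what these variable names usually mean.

Variables eligible for adjustment (non-descendants of Outcome, excluding Outcome and Biomarker): {Adherence, Comorbidity}.
Backdoor paths from Outcome to Biomarker:
  P1: Outcome <- Adherence -> AgeGroup -> Biomarker
  P2: Outcome <- Adherence -> Biomarker
The empty set is not sufficient: P1 (Outcome <- Adherence -> AgeGroup -> Biomarker) has no collider blocking it and no conditioned non-collider, so it is open.
Try {Adherence}:
  P1: blocked at fork node Adherence ∈ conditioning set.
  P2: blocked at fork node Adherence ∈ conditioning set.
{Adherence} contains no descendant of Outcome and blocks every backdoor path.
No other singleton works — e.g. {Comorbidity} leaves P1 open — so {Adherence} is the unique smallest valid adjustment set.

{Adherence}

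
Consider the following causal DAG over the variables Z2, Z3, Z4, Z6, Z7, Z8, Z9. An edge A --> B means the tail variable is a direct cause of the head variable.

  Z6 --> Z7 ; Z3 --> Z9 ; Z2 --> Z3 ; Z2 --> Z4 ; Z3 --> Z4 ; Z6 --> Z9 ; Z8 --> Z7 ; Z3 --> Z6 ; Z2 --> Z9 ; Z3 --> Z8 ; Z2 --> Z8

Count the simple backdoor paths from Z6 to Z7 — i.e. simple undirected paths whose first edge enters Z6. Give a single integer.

A backdoor path from Z6 to Z7 is any simple undirected path whose first edge points into Z6 (i.e. leaves Z6 via a parent).
Parents of Z6: {Z3}.
Enumerating:
  P1: Z6 <- Z3 <- Z2 -> Z8 -> Z7
  P2: Z6 <- Z3 -> Z4 <- Z2 -> Z8 -> Z7
  P3: Z6 <- Z3 -> Z8 -> Z7
  P4: Z6 <- Z3 -> Z9 <- Z2 -> Z8 -> Z7
That exhausts the simple backdoor paths. Count: 4.

4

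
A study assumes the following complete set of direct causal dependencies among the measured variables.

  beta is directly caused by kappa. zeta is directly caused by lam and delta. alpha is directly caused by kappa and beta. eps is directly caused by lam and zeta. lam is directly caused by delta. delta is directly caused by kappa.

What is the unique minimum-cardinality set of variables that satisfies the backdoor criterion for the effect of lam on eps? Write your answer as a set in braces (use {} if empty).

Variables eligible for adjustment (non-descendants of lam, excluding lam and eps): {alpha, beta, delta, kappa}.
Backdoor paths from lam to eps:
  P1: lam <- delta -> zeta -> eps
The empty set is not sufficient: P1 (lam <- delta -> zeta -> eps) has no collider blocking it and no conditioned non-collider, so it is open.
Try {delta}:
  P1: blocked at fork node delta ∈ conditioning set.
{delta} contains no descendant of lam and blocks every backdoor path.
No other singleton works — e.g. {kappa} leaves P1 open — so {delta} is the unique smallest valid adjustment set.

{delta}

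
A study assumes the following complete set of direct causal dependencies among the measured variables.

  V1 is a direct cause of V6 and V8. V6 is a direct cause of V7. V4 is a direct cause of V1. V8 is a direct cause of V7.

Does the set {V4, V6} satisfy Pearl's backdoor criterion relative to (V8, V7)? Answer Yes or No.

Yes

Backdoor paths from V8 to V7 (paths whose first edge points into V8):
  P1: V8 <- V1 -> V6 -> V7
Condition 1 (no descendant of V8 in the set): holds — descendants of V8 are {V7}; none are in {V4, V6}.
Condition 2 (every backdoor path blocked by {V4, V6}):
  P1: blocked at chain node V6 ∈ conditioning set.
{V4, V6} satisfies the backdoor criterion.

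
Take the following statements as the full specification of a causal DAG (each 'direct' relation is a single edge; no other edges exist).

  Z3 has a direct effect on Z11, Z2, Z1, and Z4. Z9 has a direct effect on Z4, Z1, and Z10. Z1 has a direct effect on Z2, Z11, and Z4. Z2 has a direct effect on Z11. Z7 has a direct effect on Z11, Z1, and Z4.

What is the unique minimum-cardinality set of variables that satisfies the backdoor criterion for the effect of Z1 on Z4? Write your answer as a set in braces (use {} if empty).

{Z3, Z7, Z9}

Variables eligible for adjustment (non-descendants of Z1, excluding Z1 and Z4): {Z10, Z3, Z7, Z9}.
Backdoor paths from Z1 to Z4:
  P1: Z1 <- Z3 -> Z4
  P2: Z1 <- Z3 -> Z2 -> Z11 <- Z7 -> Z4
  P3: Z1 <- Z3 -> Z11 <- Z7 -> Z4
  P4: Z1 <- Z7 -> Z4
  P5: Z1 <- Z7 -> Z11 <- Z3 -> Z4
  P6: Z1 <- Z7 -> Z11 <- Z2 <- Z3 -> Z4
  P7: Z1 <- Z9 -> Z4
The empty set is not sufficient: P1 (Z1 <- Z3 -> Z4) has no collider blocking it and no conditioned non-collider, so it is open.
Try {Z3, Z7, Z9}:
  P1: blocked at fork node Z3 ∈ conditioning set.
  P2: blocked at fork node Z3 ∈ conditioning set.
  P3: blocked at fork node Z3 ∈ conditioning set.
  P4: blocked at fork node Z7 ∈ conditioning set.
  P5: blocked at fork node Z7 ∈ conditioning set.
  P6: blocked at fork node Z7 ∈ conditioning set.
  P7: blocked at fork node Z9 ∈ conditioning set.
{Z3, Z7, Z9} contains no descendant of Z1 and blocks every backdoor path.
Every element of {Z3, Z7, Z9} is needed (dropping Z3 leaves P1 open; dropping Z7 leaves P4 open; dropping Z9 leaves P7 open), so no proper subset is valid.
Among all size-3 subsets of the eligible variables, only {Z3, Z7, Z9} blocks every backdoor path, so it is the unique smallest valid adjustment set.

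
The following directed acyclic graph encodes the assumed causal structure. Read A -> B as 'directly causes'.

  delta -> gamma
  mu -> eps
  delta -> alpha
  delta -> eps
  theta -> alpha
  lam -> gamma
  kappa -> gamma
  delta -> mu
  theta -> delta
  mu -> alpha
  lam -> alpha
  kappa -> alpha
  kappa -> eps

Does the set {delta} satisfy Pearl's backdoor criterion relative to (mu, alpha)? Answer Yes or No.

Backdoor paths from mu to alpha (paths whose first edge points into mu):
  P1: mu <- delta <- theta -> alpha
  P2: mu <- delta -> eps <- kappa -> alpha
  P3: mu <- delta -> eps <- kappa -> gamma <- lam -> alpha
  P4: mu <- delta -> alpha
  P5: mu <- delta -> gamma <- lam -> alpha
  P6: mu <- delta -> gamma <- kappa -> alpha
Condition 1 (no descendant of mu in the set): holds — descendants of mu are {alpha, eps}; none are in {delta}.
Condition 2 (every backdoor path blocked by {delta}):
  P1: blocked at chain node delta ∈ conditioning set.
  P2: blocked at fork node delta ∈ conditioning set.
  P3: blocked at fork node delta ∈ conditioning set.
  P4: blocked at fork node delta ∈ conditioning set.
  P5: blocked at fork node delta ∈ conditioning set.
  P6: blocked at fork node delta ∈ conditioning set.
{delta} satisfies the backdoor criterion.

Yes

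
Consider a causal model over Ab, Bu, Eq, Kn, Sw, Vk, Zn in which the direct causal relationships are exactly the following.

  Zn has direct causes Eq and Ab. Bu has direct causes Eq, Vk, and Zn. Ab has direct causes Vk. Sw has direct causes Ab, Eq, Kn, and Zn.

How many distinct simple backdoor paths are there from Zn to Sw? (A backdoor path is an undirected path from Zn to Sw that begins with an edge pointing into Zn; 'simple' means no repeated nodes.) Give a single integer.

A backdoor path from Zn to Sw is any simple undirected path whose first edge points into Zn (i.e. leaves Zn via a parent).
Parents of Zn: {Ab, Eq}.
Enumerating:
  P1: Zn <- Ab <- Vk -> Bu <- Eq -> Sw
  P2: Zn <- Ab -> Sw
  P3: Zn <- Eq -> Bu <- Vk -> Ab -> Sw
  P4: Zn <- Eq -> Sw
That exhausts the simple backdoor paths. Count: 4.

4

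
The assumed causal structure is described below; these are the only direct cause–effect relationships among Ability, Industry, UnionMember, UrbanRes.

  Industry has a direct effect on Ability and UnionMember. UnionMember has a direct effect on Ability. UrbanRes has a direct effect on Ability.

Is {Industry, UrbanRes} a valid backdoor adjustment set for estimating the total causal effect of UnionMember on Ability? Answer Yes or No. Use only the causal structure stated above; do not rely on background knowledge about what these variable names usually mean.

Yes

Backdoor paths from UnionMember to Ability (paths whose first edge points into UnionMember):
  P1: UnionMember <- Industry -> Ability
Condition 1 (no descendant of UnionMember in the set): holds — descendants of UnionMember are {Ability}; none are in {Industry, UrbanRes}.
Condition 2 (every backdoor path blocked by {Industry, UrbanRes}):
  P1: blocked at fork node Industry ∈ conditioning set.
{Industry, UrbanRes} satisfies the backdoor criterion.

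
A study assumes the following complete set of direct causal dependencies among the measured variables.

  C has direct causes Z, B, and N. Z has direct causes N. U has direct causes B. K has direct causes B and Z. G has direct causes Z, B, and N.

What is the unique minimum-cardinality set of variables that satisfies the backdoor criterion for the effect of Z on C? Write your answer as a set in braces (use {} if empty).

{N}

Variables eligible for adjustment (non-descendants of Z, excluding Z and C): {B, N, U}.
Backdoor paths from Z to C:
  P1: Z <- N -> G <- B -> C
  P2: Z <- N -> C
The empty set is not sufficient: P2 (Z <- N -> C) has no collider blocking it and no conditioned non-collider, so it is open.
Try {N}:
  P1: blocked at fork node N ∈ conditioning set.
  P2: blocked at fork node N ∈ conditioning set.
{N} contains no descendant of Z and blocks every backdoor path.
No other singleton works — e.g. {B} leaves P2 open — so {N} is the unique smallest valid adjustment set.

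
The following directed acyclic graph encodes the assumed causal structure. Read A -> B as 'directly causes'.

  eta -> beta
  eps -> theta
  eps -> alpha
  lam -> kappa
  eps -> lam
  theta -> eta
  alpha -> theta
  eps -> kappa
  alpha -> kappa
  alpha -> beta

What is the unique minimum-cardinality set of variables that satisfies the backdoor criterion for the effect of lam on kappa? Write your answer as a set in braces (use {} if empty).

{eps}

Variables eligible for adjustment (non-descendants of lam, excluding lam and kappa): {alpha, beta, eps, eta, theta}.
Backdoor paths from lam to kappa:
  P1: lam <- eps -> alpha -> kappa
  P2: lam <- eps -> theta <- alpha -> kappa
  P3: lam <- eps -> theta -> eta -> beta <- alpha -> kappa
  P4: lam <- eps -> kappa
The empty set is not sufficient: P1 (lam <- eps -> alpha -> kappa) has no collider blocking it and no conditioned non-collider, so it is open.
Try {eps}:
  P1: blocked at fork node eps ∈ conditioning set.
  P2: blocked at fork node eps ∈ conditioning set.
  P3: blocked at fork node eps ∈ conditioning set.
  P4: blocked at fork node eps ∈ conditioning set.
{eps} contains no descendant of lam and blocks every backdoor path.
No other singleton works — e.g. {alpha} leaves P4 open — so {eps} is the unique smallest valid adjustment set.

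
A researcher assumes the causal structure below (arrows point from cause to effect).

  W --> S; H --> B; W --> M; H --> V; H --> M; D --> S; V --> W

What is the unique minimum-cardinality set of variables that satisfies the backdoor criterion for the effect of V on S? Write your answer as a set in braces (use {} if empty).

Variables eligible for adjustment (non-descendants of V, excluding V and S): {B, D, H}.
Backdoor paths from V to S:
  P1: V <- H -> M <- W -> S
Each backdoor path contains an unconditioned collider, so every path is already blocked with the empty conditioning set:
  P1: blocked at collider M (neither it nor any descendant is in the conditioning set).
The empty set is therefore the unique smallest valid set.

{}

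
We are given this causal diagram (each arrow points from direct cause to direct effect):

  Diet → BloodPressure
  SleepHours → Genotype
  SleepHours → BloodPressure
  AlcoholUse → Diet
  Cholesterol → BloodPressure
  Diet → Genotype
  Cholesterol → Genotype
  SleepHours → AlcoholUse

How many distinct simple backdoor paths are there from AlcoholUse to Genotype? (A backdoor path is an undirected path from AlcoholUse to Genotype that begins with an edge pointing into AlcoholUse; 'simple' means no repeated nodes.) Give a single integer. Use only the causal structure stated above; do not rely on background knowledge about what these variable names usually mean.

A backdoor path from AlcoholUse to Genotype is any simple undirected path whose first edge points into AlcoholUse (i.e. leaves AlcoholUse via a parent).
Parents of AlcoholUse: {SleepHours}.
Enumerating:
  P1: AlcoholUse <- SleepHours -> BloodPressure <- Cholesterol -> Genotype
  P2: AlcoholUse <- SleepHours -> BloodPressure <- Diet -> Genotype
  P3: AlcoholUse <- SleepHours -> Genotype
That exhausts the simple backdoor paths. Count: 3.

3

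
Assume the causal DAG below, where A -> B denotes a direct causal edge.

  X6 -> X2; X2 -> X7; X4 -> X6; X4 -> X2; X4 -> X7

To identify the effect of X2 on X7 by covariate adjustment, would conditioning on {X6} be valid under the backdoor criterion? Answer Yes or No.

No

Backdoor paths from X2 to X7 (paths whose first edge points into X2):
  P1: X2 <- X4 -> X7
  P2: X2 <- X6 <- X4 -> X7
Condition 1 (no descendant of X2 in the set): holds — descendants of X2 are {X7}; none are in {X6}.
Condition 2 (every backdoor path blocked by {X6}):
  P1: open — no interior node is in the conditioning set.
  P2: blocked at chain node X6 ∈ conditioning set.
{X6} does not satisfy the backdoor criterion.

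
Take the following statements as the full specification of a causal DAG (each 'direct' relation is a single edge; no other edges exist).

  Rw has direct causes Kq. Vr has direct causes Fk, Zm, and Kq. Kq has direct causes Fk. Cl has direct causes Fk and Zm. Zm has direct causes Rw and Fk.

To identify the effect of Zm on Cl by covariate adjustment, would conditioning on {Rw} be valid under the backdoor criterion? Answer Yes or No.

Backdoor paths from Zm to Cl (paths whose first edge points into Zm):
  P1: Zm <- Fk -> Cl
  P2: Zm <- Rw <- Kq <- Fk -> Cl
  P3: Zm <- Rw <- Kq -> Vr <- Fk -> Cl
Condition 1 (no descendant of Zm in the set): holds — descendants of Zm are {Cl, Vr}; none are in {Rw}.
Condition 2 (every backdoor path blocked by {Rw}):
  P1: open — no interior node is in the conditioning set.
  P2: blocked at chain node Rw ∈ conditioning set.
  P3: blocked at chain node Rw ∈ conditioning set.
{Rw} does not satisfy the backdoor criterion.

No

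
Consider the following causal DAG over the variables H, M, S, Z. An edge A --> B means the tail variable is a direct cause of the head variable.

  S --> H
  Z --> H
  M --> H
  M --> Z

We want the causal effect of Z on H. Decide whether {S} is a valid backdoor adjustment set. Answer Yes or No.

No

Backdoor paths from Z to H (paths whose first edge points into Z):
  P1: Z <- M -> H
Condition 1 (no descendant of Z in the set): holds — descendants of Z are {H}; none are in {S}.
Condition 2 (every backdoor path blocked by {S}):
  P1: open — no interior node is in the conditioning set.
{S} does not satisfy the backdoor criterion.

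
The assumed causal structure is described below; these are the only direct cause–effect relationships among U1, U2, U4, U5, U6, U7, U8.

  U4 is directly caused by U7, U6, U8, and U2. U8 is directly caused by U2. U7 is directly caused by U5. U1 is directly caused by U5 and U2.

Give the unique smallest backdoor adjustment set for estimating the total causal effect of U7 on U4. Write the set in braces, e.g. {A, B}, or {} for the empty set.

Variables eligible for adjustment (non-descendants of U7, excluding U7 and U4): {U1, U2, U5, U6, U8}.
Backdoor paths from U7 to U4:
  P1: U7 <- U5 -> U1 <- U2 -> U8 -> U4
  P2: U7 <- U5 -> U1 <- U2 -> U4
Each backdoor path contains an unconditioned collider, so every path is already blocked with the empty conditioning set:
  P1: blocked at collider U1 (neither it nor any descendant is in the conditioning set).
  P2: blocked at collider U1 (neither it nor any descendant is in the conditioning set).
The empty set is therefore the unique smallest valid set.

{}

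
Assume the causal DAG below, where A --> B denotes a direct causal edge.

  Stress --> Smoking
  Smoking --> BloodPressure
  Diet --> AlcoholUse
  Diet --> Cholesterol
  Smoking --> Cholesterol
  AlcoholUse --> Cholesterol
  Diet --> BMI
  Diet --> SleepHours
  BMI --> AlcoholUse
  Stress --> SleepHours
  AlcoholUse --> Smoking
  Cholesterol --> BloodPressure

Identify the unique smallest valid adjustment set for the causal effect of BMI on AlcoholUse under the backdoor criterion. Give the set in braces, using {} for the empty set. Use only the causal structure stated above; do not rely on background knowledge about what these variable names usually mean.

{Diet}

Variables eligible for adjustment (non-descendants of BMI, excluding BMI and AlcoholUse): {Diet, SleepHours, Stress}.
Backdoor paths from BMI to AlcoholUse:
  P1: BMI <- Diet -> AlcoholUse
  P2: BMI <- Diet -> SleepHours <- Stress -> Smoking <- AlcoholUse
  P3: BMI <- Diet -> SleepHours <- Stress -> Smoking -> Cholesterol <- AlcoholUse
  P4: BMI <- Diet -> SleepHours <- Stress -> Smoking -> BloodPressure <- Cholesterol <- AlcoholUse
  P5: BMI <- Diet -> Cholesterol <- AlcoholUse
  P6: BMI <- Diet -> Cholesterol <- Smoking <- AlcoholUse
  P7: BMI <- Diet -> Cholesterol -> BloodPressure <- Smoking <- AlcoholUse
The empty set is not sufficient: P1 (BMI <- Diet -> AlcoholUse) has no collider blocking it and no conditioned non-collider, so it is open.
Try {Diet}:
  P1: blocked at fork node Diet ∈ conditioning set.
  P2: blocked at fork node Diet ∈ conditioning set.
  P3: blocked at fork node Diet ∈ conditioning set.
  P4: blocked at fork node Diet ∈ conditioning set.
  P5: blocked at fork node Diet ∈ conditioning set.
  P6: blocked at fork node Diet ∈ conditioning set.
  P7: blocked at fork node Diet ∈ conditioning set.
{Diet} contains no descendant of BMI and blocks every backdoor path.
No other singleton works — e.g. {Stress} leaves P1 open — so {Diet} is the unique smallest valid adjustment set.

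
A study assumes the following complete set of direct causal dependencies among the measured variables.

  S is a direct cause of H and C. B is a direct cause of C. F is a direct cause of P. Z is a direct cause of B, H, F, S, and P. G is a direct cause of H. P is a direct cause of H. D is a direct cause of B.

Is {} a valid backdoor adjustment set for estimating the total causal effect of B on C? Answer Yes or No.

No

Backdoor paths from B to C (paths whose first edge points into B):
  P1: B <- Z -> F -> P -> H <- S -> C
  P2: B <- Z -> P -> H <- S -> C
  P3: B <- Z -> S -> C
  P4: B <- Z -> H <- S -> C
Condition 1 (no descendant of B in the set): holds — descendants of B are {C}; none are in {}.
Condition 2 (every backdoor path blocked by {}):
  P1: blocked at collider H (neither it nor any descendant is in the conditioning set).
  P2: blocked at collider H (neither it nor any descendant is in the conditioning set).
  P3: open — no interior node is in the conditioning set.
  P4: blocked at collider H (neither it nor any descendant is in the conditioning set).
{} does not satisfy the backdoor criterion.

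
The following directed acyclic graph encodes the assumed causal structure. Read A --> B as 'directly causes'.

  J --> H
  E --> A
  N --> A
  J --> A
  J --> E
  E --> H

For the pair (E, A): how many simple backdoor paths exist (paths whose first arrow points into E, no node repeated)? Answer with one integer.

1

A backdoor path from E to A is any simple undirected path whose first edge points into E (i.e. leaves E via a parent).
Parents of E: {J}.
Enumerating:
  P1: E <- J -> A
That exhausts the simple backdoor paths. Count: 1.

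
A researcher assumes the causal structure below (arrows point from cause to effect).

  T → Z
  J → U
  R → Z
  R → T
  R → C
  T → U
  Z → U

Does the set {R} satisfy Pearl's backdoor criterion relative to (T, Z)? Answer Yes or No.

Yes

Backdoor paths from T to Z (paths whose first edge points into T):
  P1: T <- R -> Z
Condition 1 (no descendant of T in the set): holds — descendants of T are {U, Z}; none are in {R}.
Condition 2 (every backdoor path blocked by {R}):
  P1: blocked at fork node R ∈ conditioning set.
{R} satisfies the backdoor criterion.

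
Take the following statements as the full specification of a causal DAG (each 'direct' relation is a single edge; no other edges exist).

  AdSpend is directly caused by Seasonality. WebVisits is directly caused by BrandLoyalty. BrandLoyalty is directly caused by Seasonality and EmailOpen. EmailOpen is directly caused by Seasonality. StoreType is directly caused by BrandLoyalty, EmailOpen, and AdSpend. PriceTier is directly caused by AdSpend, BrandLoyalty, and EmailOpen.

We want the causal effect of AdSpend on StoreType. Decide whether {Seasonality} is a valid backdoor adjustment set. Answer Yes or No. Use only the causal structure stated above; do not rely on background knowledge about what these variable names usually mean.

Backdoor paths from AdSpend to StoreType (paths whose first edge points into AdSpend):
  P1: AdSpend <- Seasonality -> EmailOpen -> BrandLoyalty -> StoreType
  P2: AdSpend <- Seasonality -> EmailOpen -> StoreType
  P3: AdSpend <- Seasonality -> EmailOpen -> PriceTier <- BrandLoyalty -> StoreType
  P4: AdSpend <- Seasonality -> BrandLoyalty <- EmailOpen -> StoreType
  P5: AdSpend <- Seasonality -> BrandLoyalty -> StoreType
  P6: AdSpend <- Seasonality -> BrandLoyalty -> PriceTier <- EmailOpen -> StoreType
Condition 1 (no descendant of AdSpend in the set): holds — descendants of AdSpend are {PriceTier, StoreType}; none are in {Seasonality}.
Condition 2 (every backdoor path blocked by {Seasonality}):
  P1: blocked at fork node Seasonality ∈ conditioning set.
  P2: blocked at fork node Seasonality ∈ conditioning set.
  P3: blocked at fork node Seasonality ∈ conditioning set.
  P4: blocked at fork node Seasonality ∈ conditioning set.
  P5: blocked at fork node Seasonality ∈ conditioning set.
  P6: blocked at fork node Seasonality ∈ conditioning set.
{Seasonality} satisfies the backdoor criterion.

Yes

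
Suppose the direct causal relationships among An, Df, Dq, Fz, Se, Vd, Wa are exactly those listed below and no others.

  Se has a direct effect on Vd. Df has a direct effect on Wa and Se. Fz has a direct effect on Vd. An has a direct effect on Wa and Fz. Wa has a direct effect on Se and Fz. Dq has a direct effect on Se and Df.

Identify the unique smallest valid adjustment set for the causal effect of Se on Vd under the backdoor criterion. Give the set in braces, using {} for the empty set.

Variables eligible for adjustment (non-descendants of Se, excluding Se and Vd): {An, Df, Dq, Fz, Wa}.
Backdoor paths from Se to Vd:
  P1: Se <- Dq -> Df -> Wa <- An -> Fz -> Vd
  P2: Se <- Dq -> Df -> Wa -> Fz -> Vd
  P3: Se <- Df -> Wa <- An -> Fz -> Vd
  P4: Se <- Df -> Wa -> Fz -> Vd
  P5: Se <- Wa <- An -> Fz -> Vd
  P6: Se <- Wa -> Fz -> Vd
The empty set is not sufficient: P2 (Se <- Dq -> Df -> Wa -> Fz -> Vd) has no collider blocking it and no conditioned non-collider, so it is open.
Try {Fz}:
  P1: blocked at chain node Fz ∈ conditioning set.
  P2: blocked at chain node Fz ∈ conditioning set.
  P3: blocked at chain node Fz ∈ conditioning set.
  P4: blocked at chain node Fz ∈ conditioning set.
  P5: blocked at chain node Fz ∈ conditioning set.
  P6: blocked at chain node Fz ∈ conditioning set.
{Fz} contains no descendant of Se and blocks every backdoor path.
No other singleton works — e.g. {An} leaves P2 open — so {Fz} is the unique smallest valid adjustment set.

{Fz}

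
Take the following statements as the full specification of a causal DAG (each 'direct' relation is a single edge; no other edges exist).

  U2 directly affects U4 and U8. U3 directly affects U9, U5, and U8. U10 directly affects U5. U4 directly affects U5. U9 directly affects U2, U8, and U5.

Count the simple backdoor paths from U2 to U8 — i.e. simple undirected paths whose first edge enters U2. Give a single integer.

A backdoor path from U2 to U8 is any simple undirected path whose first edge points into U2 (i.e. leaves U2 via a parent).
Parents of U2: {U9}.
Enumerating:
  P1: U2 <- U9 <- U3 -> U8
  P2: U2 <- U9 -> U8
  P3: U2 <- U9 -> U5 <- U3 -> U8
That exhausts the simple backdoor paths. Count: 3.

3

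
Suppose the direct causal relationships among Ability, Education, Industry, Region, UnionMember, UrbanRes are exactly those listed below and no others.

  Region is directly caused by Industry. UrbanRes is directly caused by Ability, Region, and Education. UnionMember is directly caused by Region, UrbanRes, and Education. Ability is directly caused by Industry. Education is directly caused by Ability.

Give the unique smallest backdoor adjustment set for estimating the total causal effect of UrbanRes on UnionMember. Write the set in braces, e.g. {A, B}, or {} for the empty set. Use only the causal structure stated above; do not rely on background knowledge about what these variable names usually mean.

Variables eligible for adjustment (non-descendants of UrbanRes, excluding UrbanRes and UnionMember): {Ability, Education, Industry, Region}.
Backdoor paths from UrbanRes to UnionMember:
  P1: UrbanRes <- Ability <- Industry -> Region -> UnionMember
  P2: UrbanRes <- Ability -> Education -> UnionMember
  P3: UrbanRes <- Education <- Ability <- Industry -> Region -> UnionMember
  P4: UrbanRes <- Education -> UnionMember
  P5: UrbanRes <- Region <- Industry -> Ability -> Education -> UnionMember
  P6: UrbanRes <- Region -> UnionMember
The empty set is not sufficient: P1 (UrbanRes <- Ability <- Industry -> Region -> UnionMember) has no collider blocking it and no conditioned non-collider, so it is open.
Try {Education, Region}:
  P1: blocked at chain node Region ∈ conditioning set.
  P2: blocked at chain node Education ∈ conditioning set.
  P3: blocked at chain node Education ∈ conditioning set.
  P4: blocked at fork node Education ∈ conditioning set.
  P5: blocked at chain node Region ∈ conditioning set.
  P6: blocked at fork node Region ∈ conditioning set.
{Education, Region} contains no descendant of UrbanRes and blocks every backdoor path.
Every element of {Education, Region} is needed (dropping Education leaves P2 open; dropping Region leaves P1 open), so no proper subset is valid.
Among all size-2 subsets of the eligible variables, only {Education, Region} blocks every backdoor path, so it is the unique smallest valid adjustment set.

{Education, Region}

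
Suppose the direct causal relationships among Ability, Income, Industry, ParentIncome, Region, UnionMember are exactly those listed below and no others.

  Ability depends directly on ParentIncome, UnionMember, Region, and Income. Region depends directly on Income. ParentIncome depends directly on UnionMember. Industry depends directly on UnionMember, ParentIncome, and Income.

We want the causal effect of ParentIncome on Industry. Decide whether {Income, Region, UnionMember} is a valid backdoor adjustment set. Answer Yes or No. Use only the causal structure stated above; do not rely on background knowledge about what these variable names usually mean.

Yes

Backdoor paths from ParentIncome to Industry (paths whose first edge points into ParentIncome):
  P1: ParentIncome <- UnionMember -> Industry
  P2: ParentIncome <- UnionMember -> Ability <- Income -> Industry
  P3: ParentIncome <- UnionMember -> Ability <- Region <- Income -> Industry
Condition 1 (no descendant of ParentIncome in the set): holds — descendants of ParentIncome are {Ability, Industry}; none are in {Income, Region, UnionMember}.
Condition 2 (every backdoor path blocked by {Income, Region, UnionMember}):
  P1: blocked at fork node UnionMember ∈ conditioning set.
  P2: blocked at fork node UnionMember ∈ conditioning set.
  P3: blocked at fork node UnionMember ∈ conditioning set.
{Income, Region, UnionMember} satisfies the backdoor criterion.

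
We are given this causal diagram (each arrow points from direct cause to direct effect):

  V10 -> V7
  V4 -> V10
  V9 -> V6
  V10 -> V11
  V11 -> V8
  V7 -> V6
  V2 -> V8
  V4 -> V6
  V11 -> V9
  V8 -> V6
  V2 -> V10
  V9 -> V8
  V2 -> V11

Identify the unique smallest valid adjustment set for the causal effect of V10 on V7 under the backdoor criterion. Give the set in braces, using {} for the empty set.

{}

Variables eligible for adjustment (non-descendants of V10, excluding V10 and V7): {V2, V4}.
Backdoor paths from V10 to V7:
  P1: V10 <- V4 -> V6 <- V7
  P2: V10 <- V2 -> V11 -> V9 -> V8 -> V6 <- V7
  P3: V10 <- V2 -> V11 -> V9 -> V6 <- V7
  P4: V10 <- V2 -> V11 -> V8 <- V9 -> V6 <- V7
  P5: V10 <- V2 -> V11 -> V8 -> V6 <- V7
  P6: V10 <- V2 -> V8 <- V11 -> V9 -> V6 <- V7
  P7: V10 <- V2 -> V8 <- V9 -> V6 <- V7
  P8: V10 <- V2 -> V8 -> V6 <- V7
Each backdoor path contains an unconditioned collider, so every path is already blocked with the empty conditioning set:
  P1: blocked at collider V6 (neither it nor any descendant is in the conditioning set).
  P2: blocked at collider V6 (neither it nor any descendant is in the conditioning set).
  P3: blocked at collider V6 (neither it nor any descendant is in the conditioning set).
  P4: blocked at collider V8 (neither it nor any descendant is in the conditioning set).
  P5: blocked at collider V6 (neither it nor any descendant is in the conditioning set).
  P6: blocked at collider V8 (neither it nor any descendant is in the conditioning set).
  P7: blocked at collider V8 (neither it nor any descendant is in the conditioning set).
  P8: blocked at collider V6 (neither it nor any descendant is in the conditioning set).
The empty set is therefore the unique smallest valid set.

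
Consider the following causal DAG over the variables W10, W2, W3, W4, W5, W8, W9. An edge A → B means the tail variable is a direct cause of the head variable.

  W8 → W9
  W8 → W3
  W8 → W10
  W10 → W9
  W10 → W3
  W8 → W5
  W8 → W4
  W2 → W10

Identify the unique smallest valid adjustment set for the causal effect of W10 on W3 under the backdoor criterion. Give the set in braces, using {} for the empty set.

Variables eligible for adjustment (non-descendants of W10, excluding W10 and W3): {W2, W4, W5, W8}.
Backdoor paths from W10 to W3:
  P1: W10 <- W8 -> W3
The empty set is not sufficient: P1 (W10 <- W8 -> W3) has no collider blocking it and no conditioned non-collider, so it is open.
Try {W8}:
  P1: blocked at fork node W8 ∈ conditioning set.
{W8} contains no descendant of W10 and blocks every backdoor path.
No other singleton works — e.g. {W2} leaves P1 open — so {W8} is the unique smallest valid adjustment set.

{W8}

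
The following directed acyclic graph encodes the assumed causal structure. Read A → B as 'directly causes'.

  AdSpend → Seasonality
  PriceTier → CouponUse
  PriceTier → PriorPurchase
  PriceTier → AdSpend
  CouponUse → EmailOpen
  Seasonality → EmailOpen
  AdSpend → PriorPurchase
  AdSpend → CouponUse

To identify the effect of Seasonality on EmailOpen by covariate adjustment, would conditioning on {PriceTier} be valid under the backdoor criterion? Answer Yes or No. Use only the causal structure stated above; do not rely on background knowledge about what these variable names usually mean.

Backdoor paths from Seasonality to EmailOpen (paths whose first edge points into Seasonality):
  P1: Seasonality <- AdSpend <- PriceTier -> CouponUse -> EmailOpen
  P2: Seasonality <- AdSpend -> CouponUse -> EmailOpen
  P3: Seasonality <- AdSpend -> PriorPurchase <- PriceTier -> CouponUse -> EmailOpen
Condition 1 (no descendant of Seasonality in the set): holds — descendants of Seasonality are {EmailOpen}; none are in {PriceTier}.
Condition 2 (every backdoor path blocked by {PriceTier}):
  P1: blocked at fork node PriceTier ∈ conditioning set.
  P2: open — no interior node is in the conditioning set.
  P3: blocked at collider PriorPurchase (neither it nor any descendant is in the conditioning set).
{PriceTier} does not satisfy the backdoor criterion.

No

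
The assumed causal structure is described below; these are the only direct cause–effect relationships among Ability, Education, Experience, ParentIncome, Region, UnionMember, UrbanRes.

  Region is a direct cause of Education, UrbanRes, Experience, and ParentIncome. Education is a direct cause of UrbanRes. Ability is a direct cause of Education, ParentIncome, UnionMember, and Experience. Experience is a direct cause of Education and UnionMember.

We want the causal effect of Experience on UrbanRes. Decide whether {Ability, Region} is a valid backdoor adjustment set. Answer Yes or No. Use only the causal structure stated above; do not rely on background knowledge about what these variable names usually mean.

Yes

Backdoor paths from Experience to UrbanRes (paths whose first edge points into Experience):
  P1: Experience <- Ability -> ParentIncome <- Region -> Education -> UrbanRes
  P2: Experience <- Ability -> ParentIncome <- Region -> UrbanRes
  P3: Experience <- Ability -> Education <- Region -> UrbanRes
  P4: Experience <- Ability -> Education -> UrbanRes
  P5: Experience <- Region -> ParentIncome <- Ability -> Education -> UrbanRes
  P6: Experience <- Region -> Education -> UrbanRes
  P7: Experience <- Region -> UrbanRes
Condition 1 (no descendant of Experience in the set): holds — descendants of Experience are {Education, UnionMember, UrbanRes}; none are in {Ability, Region}.
Condition 2 (every backdoor path blocked by {Ability, Region}):
  P1: blocked at fork node Ability ∈ conditioning set.
  P2: blocked at fork node Ability ∈ conditioning set.
  P3: blocked at fork node Ability ∈ conditioning set.
  P4: blocked at fork node Ability ∈ conditioning set.
  P5: blocked at fork node Region ∈ conditioning set.
  P6: blocked at fork node Region ∈ conditioning set.
  P7: blocked at fork node Region ∈ conditioning set.
{Ability, Region} satisfies the backdoor criterion.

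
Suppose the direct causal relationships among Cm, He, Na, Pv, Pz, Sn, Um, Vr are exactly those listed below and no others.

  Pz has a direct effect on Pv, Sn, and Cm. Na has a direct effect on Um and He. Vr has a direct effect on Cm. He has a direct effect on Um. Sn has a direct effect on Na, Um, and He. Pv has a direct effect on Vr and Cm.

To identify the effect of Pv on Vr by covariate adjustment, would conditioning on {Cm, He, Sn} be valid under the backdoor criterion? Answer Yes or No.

Backdoor paths from Pv to Vr (paths whose first edge points into Pv):
  P1: Pv <- Pz -> Cm <- Vr
Condition 1 (no descendant of Pv in the set): FAILS — Cm is a descendant of Pv.
Condition 2 (every backdoor path blocked by {Cm, He, Sn}):
  P1: open — collider(s) Cm are conditioned on (or have a conditioned descendant) and no non-collider on the path is in the set.
{Cm, He, Sn} does not satisfy the backdoor criterion.

No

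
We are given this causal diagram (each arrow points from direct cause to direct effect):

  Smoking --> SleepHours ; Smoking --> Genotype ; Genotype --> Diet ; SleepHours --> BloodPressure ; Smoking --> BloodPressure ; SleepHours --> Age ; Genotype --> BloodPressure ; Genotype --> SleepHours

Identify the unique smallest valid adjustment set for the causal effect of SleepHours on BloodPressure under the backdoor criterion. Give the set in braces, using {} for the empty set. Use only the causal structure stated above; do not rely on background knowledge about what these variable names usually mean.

Variables eligible for adjustment (non-descendants of SleepHours, excluding SleepHours and BloodPressure): {Diet, Genotype, Smoking}.
Backdoor paths from SleepHours to BloodPressure:
  P1: SleepHours <- Smoking -> Genotype -> BloodPressure
  P2: SleepHours <- Smoking -> BloodPressure
  P3: SleepHours <- Genotype <- Smoking -> BloodPressure
  P4: SleepHours <- Genotype -> BloodPressure
The empty set is not sufficient: P1 (SleepHours <- Smoking -> Genotype -> BloodPressure) has no collider blocking it and no conditioned non-collider, so it is open.
Try {Genotype, Smoking}:
  P1: blocked at fork node Smoking ∈ conditioning set.
  P2: blocked at fork node Smoking ∈ conditioning set.
  P3: blocked at chain node Genotype ∈ conditioning set.
  P4: blocked at fork node Genotype ∈ conditioning set.
{Genotype, Smoking} contains no descendant of SleepHours and blocks every backdoor path.
Every element of {Genotype, Smoking} is needed (dropping Genotype leaves P4 open; dropping Smoking leaves P2 open), so no proper subset is valid.
Among all size-2 subsets of the eligible variables, only {Genotype, Smoking} blocks every backdoor path, so it is the unique smallest valid adjustment set.

{Genotype, Smoking}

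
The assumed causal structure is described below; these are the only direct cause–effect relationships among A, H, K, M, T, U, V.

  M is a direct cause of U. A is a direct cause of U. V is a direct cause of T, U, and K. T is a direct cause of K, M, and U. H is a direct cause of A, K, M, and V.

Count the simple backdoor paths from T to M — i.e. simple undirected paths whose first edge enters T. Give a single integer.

A backdoor path from T to M is any simple undirected path whose first edge points into T (i.e. leaves T via a parent).
Parents of T: {V}.
Enumerating:
  P1: T <- V <- H -> A -> U <- M
  P2: T <- V <- H -> M
  P3: T <- V -> K <- H -> A -> U <- M
  P4: T <- V -> K <- H -> M
  P5: T <- V -> U <- A <- H -> M
  P6: T <- V -> U <- M
That exhausts the simple backdoor paths. Count: 6.

6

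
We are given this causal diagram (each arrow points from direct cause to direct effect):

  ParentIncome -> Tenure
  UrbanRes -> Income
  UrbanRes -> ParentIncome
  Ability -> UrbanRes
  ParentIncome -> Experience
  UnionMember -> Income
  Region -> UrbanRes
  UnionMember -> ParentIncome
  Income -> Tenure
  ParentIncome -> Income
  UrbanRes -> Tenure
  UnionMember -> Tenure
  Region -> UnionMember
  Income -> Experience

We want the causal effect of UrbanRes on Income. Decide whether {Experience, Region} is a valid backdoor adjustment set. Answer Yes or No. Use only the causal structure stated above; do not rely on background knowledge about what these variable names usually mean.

No

Backdoor paths from UrbanRes to Income (paths whose first edge points into UrbanRes):
  P1: UrbanRes <- Region -> UnionMember -> ParentIncome -> Income
  P2: UrbanRes <- Region -> UnionMember -> ParentIncome -> Experience <- Income
  P3: UrbanRes <- Region -> UnionMember -> ParentIncome -> Tenure <- Income
  P4: UrbanRes <- Region -> UnionMember -> Income
  P5: UrbanRes <- Region -> UnionMember -> Tenure <- ParentIncome -> Income
  P6: UrbanRes <- Region -> UnionMember -> Tenure <- ParentIncome -> Experience <- Income
  P7: UrbanRes <- Region -> UnionMember -> Tenure <- Income
Condition 1 (no descendant of UrbanRes in the set): FAILS — Experience is a descendant of UrbanRes.
Condition 2 (every backdoor path blocked by {Experience, Region}):
  P1: blocked at fork node Region ∈ conditioning set.
  P2: blocked at fork node Region ∈ conditioning set.
  P3: blocked at fork node Region ∈ conditioning set.
  P4: blocked at fork node Region ∈ conditioning set.
  P5: blocked at fork node Region ∈ conditioning set.
  P6: blocked at fork node Region ∈ conditioning set.
  P7: blocked at fork node Region ∈ conditioning set.
{Experience, Region} does not satisfy the backdoor criterion.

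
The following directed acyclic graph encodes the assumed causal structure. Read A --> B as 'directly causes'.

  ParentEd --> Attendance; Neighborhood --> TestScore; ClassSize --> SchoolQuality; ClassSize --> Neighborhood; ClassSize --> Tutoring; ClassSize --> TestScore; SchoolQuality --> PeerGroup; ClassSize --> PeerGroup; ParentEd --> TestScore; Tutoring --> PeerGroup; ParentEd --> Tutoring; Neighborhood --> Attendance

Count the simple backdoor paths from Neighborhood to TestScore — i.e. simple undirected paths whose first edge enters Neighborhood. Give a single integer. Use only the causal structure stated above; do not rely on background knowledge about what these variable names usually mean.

A backdoor path from Neighborhood to TestScore is any simple undirected path whose first edge points into Neighborhood (i.e. leaves Neighborhood via a parent).
Parents of Neighborhood: {ClassSize}.
Enumerating:
  P1: Neighborhood <- ClassSize -> Tutoring <- ParentEd -> TestScore
  P2: Neighborhood <- ClassSize -> SchoolQuality -> PeerGroup <- Tutoring <- ParentEd -> TestScore
  P3: Neighborhood <- ClassSize -> TestScore
  P4: Neighborhood <- ClassSize -> PeerGroup <- Tutoring <- ParentEd -> TestScore
That exhausts the simple backdoor paths. Count: 4.

4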